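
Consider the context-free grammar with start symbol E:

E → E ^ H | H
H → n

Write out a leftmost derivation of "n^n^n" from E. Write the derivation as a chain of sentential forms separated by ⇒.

E⇒E^H⇒E^H^H⇒H^H^H⇒n^H^H⇒n^n^H⇒n^n^n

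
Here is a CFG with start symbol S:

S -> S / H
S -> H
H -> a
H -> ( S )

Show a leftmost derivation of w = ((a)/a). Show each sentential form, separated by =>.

S => H => (S) => (S/H) => (H/H) => ((S)/H) => ((H)/H) => ((a)/H) => ((a)/a)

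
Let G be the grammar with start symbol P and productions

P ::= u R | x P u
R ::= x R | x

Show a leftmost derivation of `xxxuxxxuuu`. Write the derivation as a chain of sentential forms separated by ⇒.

P ⇒ xPu ⇒ xxPuu ⇒ xxxPuuu ⇒ xxxuRuuu ⇒ xxxuxRuuu ⇒ xxxuxxRuuu ⇒ xxxuxxxuuu

P ⇒ xPu   [P ::= x P u]
xPu ⇒ xxPuu   [P ::= x P u]
xxPuu ⇒ xxxPuuu   [P ::= x P u]
xxxPuuu ⇒ xxxuRuuu   [P ::= u R]
xxxuRuuu ⇒ xxxuxRuuu   [R ::= x R]
xxxuxRuuu ⇒ xxxuxxRuuu   [R ::= x R]
xxxuxxRuuu ⇒ xxxuxxxuuu   [R ::= x]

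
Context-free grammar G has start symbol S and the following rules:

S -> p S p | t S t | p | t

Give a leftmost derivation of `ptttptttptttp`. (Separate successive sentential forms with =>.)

S => pSp   [S -> p S p]
pSp => ptStp   [S -> t S t]
ptStp => pttSttp   [S -> t S t]
pttSttp => ptttStttp   [S -> t S t]
ptttStttp => ptttpSptttp   [S -> p S p]
ptttpSptttp => ptttptStptttp   [S -> t S t]
ptttptStptttp => ptttptttptttp   [S -> t]

S=>pSp=>ptStp=>pttSttp=>ptttStttp=>ptttpSptttp=>ptttptStptttp=>ptttptttptttp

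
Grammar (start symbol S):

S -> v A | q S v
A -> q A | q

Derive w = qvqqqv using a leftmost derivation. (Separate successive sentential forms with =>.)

S => qSv => qvAv => qvqAv => qvqqAv => qvqqqv

S => qSv   [S -> q S v]
qSv => qvAv   [S -> v A]
qvAv => qvqAv   [A -> q A]
qvqAv => qvqqAv   [A -> q A]
qvqqAv => qvqqqv   [A -> q]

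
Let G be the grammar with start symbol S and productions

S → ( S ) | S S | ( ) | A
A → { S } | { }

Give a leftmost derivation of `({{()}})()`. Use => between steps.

S=>SS=>(S)S=>(A)S=>({S})S=>({A})S=>({{S}})S=>({{()}})S=>({{()}})()

S => SS   [S → S S]
SS => (S)S   [S → ( S )]
(S)S => (A)S   [S → A]
(A)S => ({S})S   [A → { S }]
({S})S => ({A})S   [S → A]
({A})S => ({{S}})S   [A → { S }]
({{S}})S => ({{()}})S   [S → ( )]
({{()}})S => ({{()}})()   [S → ( )]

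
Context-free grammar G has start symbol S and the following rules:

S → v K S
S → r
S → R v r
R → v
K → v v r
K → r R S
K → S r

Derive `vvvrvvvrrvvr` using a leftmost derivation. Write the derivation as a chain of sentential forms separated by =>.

S=>vKS=>vvvrS=>vvvrvKS=>vvvrvSrS=>vvvrvRvrrS=>vvvrvvvrrS=>vvvrvvvrrRvr=>vvvrvvvrrvvr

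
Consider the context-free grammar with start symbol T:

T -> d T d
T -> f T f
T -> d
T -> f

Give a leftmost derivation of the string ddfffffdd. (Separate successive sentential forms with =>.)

T => dTd => ddTdd => ddfTfdd => ddffTffdd => ddfffffdd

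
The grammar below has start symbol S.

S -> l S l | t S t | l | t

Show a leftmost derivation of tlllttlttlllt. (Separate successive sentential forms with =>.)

S => tSt => tlSlt => tllSllt => tlllSlllt => tllltStlllt => tlllttSttlllt => tlllttlttlllt

S => tSt   [S -> t S t]
tSt => tlSlt   [S -> l S l]
tlSlt => tllSllt   [S -> l S l]
tllSllt => tlllSlllt   [S -> l S l]
tlllSlllt => tllltStlllt   [S -> t S t]
tllltStlllt => tlllttSttlllt   [S -> t S t]
tlllttSttlllt => tlllttlttlllt   [S -> l]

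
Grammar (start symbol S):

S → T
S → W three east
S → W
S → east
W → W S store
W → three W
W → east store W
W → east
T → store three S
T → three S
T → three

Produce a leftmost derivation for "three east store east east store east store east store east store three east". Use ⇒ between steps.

S ⇒ W three east   [S → W three east]
W three east ⇒ W S store three east   [W → W S store]
W S store three east ⇒ three W S store three east   [W → three W]
three W S store three east ⇒ three W S store S store three east   [W → W S store]
three W S store S store three east ⇒ three W S store S store S store three east   [W → W S store]
three W S store S store S store three east ⇒ three east store W S store S store S store three east   [W → east store W]
three east store W S store S store S store three east ⇒ three east store W S store S store S store S store three east   [W → W S store]
three east store W S store S store S store S store three east ⇒ three east store east S store S store S store S store three east   [W → east]
three east store east S store S store S store S store three east ⇒ three east store east east store S store S store S store three east   [S → east]
three east store east east store S store S store S store three east ⇒ three east store east east store east store S store S store three east   [S → east]
three east store east east store east store S store S store three east ⇒ three east store east east store east store east store S store three east   [S → east]
three east store east east store east store east store S store three east ⇒ three east store east east store east store east store east store three east   [S → east]

S ⇒ W three east ⇒ W S store three east ⇒ three W S store three east ⇒ three W S store S store three east ⇒ three W S store S store S store three east ⇒ three east store W S store S store S store three east ⇒ three east store W S store S store S store S store three east ⇒ three east store east S store S store S store S store three east ⇒ three east store east east store S store S store S store three east ⇒ three east store east east store east store S store S store three east ⇒ three east store east east store east store east store S store three east ⇒ three east store east east store east store east store east store three east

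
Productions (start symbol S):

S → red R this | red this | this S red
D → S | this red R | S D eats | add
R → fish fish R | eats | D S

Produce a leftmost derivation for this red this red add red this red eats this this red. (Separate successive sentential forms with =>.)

S => this S red   [S → this S red]
this S red => this red R this red   [S → red R this]
this red R this red => this red D S this red   [R → D S]
this red D S this red => this red this red R S this red   [D → this red R]
this red this red R S this red => this red this red D S S this red   [R → D S]
this red this red D S S this red => this red this red add S S this red   [D → add]
this red this red add S S this red => this red this red add red this S this red   [S → red this]
this red this red add red this S this red => this red this red add red this red R this this red   [S → red R this]
this red this red add red this red R this this red => this red this red add red this red eats this this red   [R → eats]

S => this S red => this red R this red => this red D S this red => this red this red R S this red => this red this red D S S this red => this red this red add S S this red => this red this red add red this S this red => this red this red add red this red R this this red => this red this red add red this red eats this this red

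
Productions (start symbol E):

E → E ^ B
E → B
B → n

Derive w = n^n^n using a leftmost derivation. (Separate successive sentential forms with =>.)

E => E^B => E^B^B => B^B^B => n^B^B => n^n^B => n^n^n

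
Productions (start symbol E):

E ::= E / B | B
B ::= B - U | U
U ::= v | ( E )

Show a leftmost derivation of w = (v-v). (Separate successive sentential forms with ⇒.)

E ⇒ B   [E ::= B]
B ⇒ U   [B ::= U]
U ⇒ (E)   [U ::= ( E )]
(E) ⇒ (B)   [E ::= B]
(B) ⇒ (B-U)   [B ::= B - U]
(B-U) ⇒ (U-U)   [B ::= U]
(U-U) ⇒ (v-U)   [U ::= v]
(v-U) ⇒ (v-v)   [U ::= v]

E ⇒ B ⇒ U ⇒ (E) ⇒ (B) ⇒ (B-U) ⇒ (U-U) ⇒ (v-U) ⇒ (v-v)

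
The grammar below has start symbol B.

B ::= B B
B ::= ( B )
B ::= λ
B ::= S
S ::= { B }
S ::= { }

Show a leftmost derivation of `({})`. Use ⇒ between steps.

B⇒(B)⇒(BB)⇒(SB)⇒({B}B)⇒({}B)⇒({})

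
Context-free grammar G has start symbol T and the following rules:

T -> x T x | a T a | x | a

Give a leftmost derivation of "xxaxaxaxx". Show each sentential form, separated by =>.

T => xTx => xxTxx => xxaTaxx => xxaxTxaxx => xxaxaxaxx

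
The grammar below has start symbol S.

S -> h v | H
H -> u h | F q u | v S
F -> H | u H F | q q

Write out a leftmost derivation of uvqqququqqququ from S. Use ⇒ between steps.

S⇒H⇒Fqu⇒Hqu⇒Fququ⇒uHFququ⇒uFquFququ⇒uHquFququ⇒uvSquFququ⇒uvHquFququ⇒uvFququFququ⇒uvqqququFququ⇒uvqqququqqququ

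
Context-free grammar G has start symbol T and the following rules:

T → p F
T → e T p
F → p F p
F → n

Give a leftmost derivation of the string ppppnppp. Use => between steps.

T => pF   [T → p F]
pF => ppFp   [F → p F p]
ppFp => pppFpp   [F → p F p]
pppFpp => ppppFppp   [F → p F p]
ppppFppp => ppppnppp   [F → n]

T => pF => ppFp => pppFpp => ppppFppp => ppppnppp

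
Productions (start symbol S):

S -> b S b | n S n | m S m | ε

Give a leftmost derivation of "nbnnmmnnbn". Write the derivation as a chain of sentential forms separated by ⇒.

S ⇒ nSn ⇒ nbSbn ⇒ nbnSnbn ⇒ nbnnSnnbn ⇒ nbnnmSmnnbn ⇒ nbnnmmnnbn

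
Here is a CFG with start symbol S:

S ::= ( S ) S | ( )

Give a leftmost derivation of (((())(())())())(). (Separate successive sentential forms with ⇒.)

S⇒(S)S⇒((S)S)S⇒(((S)S)S)S⇒(((())S)S)S⇒(((())(S)S)S)S⇒(((())(())S)S)S⇒(((())(())())S)S⇒(((())(())())())S⇒(((())(())())())()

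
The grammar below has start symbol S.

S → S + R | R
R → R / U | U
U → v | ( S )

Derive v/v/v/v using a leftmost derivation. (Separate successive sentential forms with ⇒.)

S ⇒ R   [S → R]
R ⇒ R/U   [R → R / U]
R/U ⇒ R/U/U   [R → R / U]
R/U/U ⇒ R/U/U/U   [R → R / U]
R/U/U/U ⇒ U/U/U/U   [R → U]
U/U/U/U ⇒ v/U/U/U   [U → v]
v/U/U/U ⇒ v/v/U/U   [U → v]
v/v/U/U ⇒ v/v/v/U   [U → v]
v/v/v/U ⇒ v/v/v/v   [U → v]

S⇒R⇒R/U⇒R/U/U⇒R/U/U/U⇒U/U/U/U⇒v/U/U/U⇒v/v/U/U⇒v/v/v/U⇒v/v/v/v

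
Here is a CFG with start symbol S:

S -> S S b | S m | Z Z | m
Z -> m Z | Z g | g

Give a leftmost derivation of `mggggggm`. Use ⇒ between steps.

S ⇒ Sm   [S -> S m]
Sm ⇒ ZZm   [S -> Z Z]
ZZm ⇒ ZgZm   [Z -> Z g]
ZgZm ⇒ mZgZm   [Z -> m Z]
mZgZm ⇒ mZggZm   [Z -> Z g]
mZggZm ⇒ mZgggZm   [Z -> Z g]
mZgggZm ⇒ mZggggZm   [Z -> Z g]
mZggggZm ⇒ mgggggZm   [Z -> g]
mgggggZm ⇒ mggggggm   [Z -> g]

S⇒Sm⇒ZZm⇒ZgZm⇒mZgZm⇒mZggZm⇒mZgggZm⇒mZggggZm⇒mgggggZm⇒mggggggm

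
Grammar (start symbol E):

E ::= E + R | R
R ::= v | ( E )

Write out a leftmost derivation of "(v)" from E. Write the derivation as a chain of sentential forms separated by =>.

E => R   [E ::= R]
R => (E)   [R ::= ( E )]
(E) => (R)   [E ::= R]
(R) => (v)   [R ::= v]

E => R => (E) => (R) => (v)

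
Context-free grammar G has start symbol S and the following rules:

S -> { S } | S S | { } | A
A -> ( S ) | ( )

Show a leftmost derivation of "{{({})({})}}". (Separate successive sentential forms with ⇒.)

S ⇒ {S} ⇒ {{S}} ⇒ {{SS}} ⇒ {{AS}} ⇒ {{(S)S}} ⇒ {{({})S}} ⇒ {{({})A}} ⇒ {{({})(S)}} ⇒ {{({})({})}}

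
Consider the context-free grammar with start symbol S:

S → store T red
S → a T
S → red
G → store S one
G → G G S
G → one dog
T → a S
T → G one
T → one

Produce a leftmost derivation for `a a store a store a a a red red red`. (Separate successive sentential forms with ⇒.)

S ⇒ a T ⇒ a a S ⇒ a a store T red ⇒ a a store a S red ⇒ a a store a store T red red ⇒ a a store a store a S red red ⇒ a a store a store a a T red red ⇒ a a store a store a a a S red red ⇒ a a store a store a a a red red red

S ⇒ a T   [S → a T]
a T ⇒ a a S   [T → a S]
a a S ⇒ a a store T red   [S → store T red]
a a store T red ⇒ a a store a S red   [T → a S]
a a store a S red ⇒ a a store a store T red red   [S → store T red]
a a store a store T red red ⇒ a a store a store a S red red   [T → a S]
a a store a store a S red red ⇒ a a store a store a a T red red   [S → a T]
a a store a store a a T red red ⇒ a a store a store a a a S red red   [T → a S]
a a store a store a a a S red red ⇒ a a store a store a a a red red red   [S → red]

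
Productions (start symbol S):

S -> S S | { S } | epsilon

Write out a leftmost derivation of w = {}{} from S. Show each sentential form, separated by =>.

S => SS   [S -> S S]
SS => {S}S   [S -> { S }]
{S}S => {}S   [S -> epsilon]
{}S => {}{S}   [S -> { S }]
{}{S} => {}{}   [S -> epsilon]

S => SS => {S}S => {}S => {}{S} => {}{}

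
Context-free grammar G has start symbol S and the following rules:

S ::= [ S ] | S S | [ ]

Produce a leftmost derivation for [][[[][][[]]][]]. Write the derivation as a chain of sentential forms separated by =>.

S => SS   [S ::= S S]
SS => []S   [S ::= [ ]]
[]S => [][S]   [S ::= [ S ]]
[][S] => [][SS]   [S ::= S S]
[][SS] => [][[S]S]   [S ::= [ S ]]
[][[S]S] => [][[SS]S]   [S ::= S S]
[][[SS]S] => [][[SSS]S]   [S ::= S S]
[][[SSS]S] => [][[[]SS]S]   [S ::= [ ]]
[][[[]SS]S] => [][[[][]S]S]   [S ::= [ ]]
[][[[][]S]S] => [][[[][][S]]S]   [S ::= [ S ]]
[][[[][][S]]S] => [][[[][][[]]]S]   [S ::= [ ]]
[][[[][][[]]]S] => [][[[][][[]]][]]   [S ::= [ ]]

S => SS => []S => [][S] => [][SS] => [][[S]S] => [][[SS]S] => [][[SSS]S] => [][[[]SS]S] => [][[[][]S]S] => [][[[][][S]]S] => [][[[][][[]]]S] => [][[[][][[]]][]]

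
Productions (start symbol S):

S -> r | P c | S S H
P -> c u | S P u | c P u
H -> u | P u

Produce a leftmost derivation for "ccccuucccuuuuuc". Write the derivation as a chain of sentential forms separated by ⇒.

S ⇒ Pc   [S -> P c]
Pc ⇒ cPuc   [P -> c P u]
cPuc ⇒ ccPuuc   [P -> c P u]
ccPuuc ⇒ ccSPuuuc   [P -> S P u]
ccSPuuuc ⇒ ccPcPuuuc   [S -> P c]
ccPcPuuuc ⇒ cccPucPuuuc   [P -> c P u]
cccPucPuuuc ⇒ ccccuucPuuuc   [P -> c u]
ccccuucPuuuc ⇒ ccccuuccPuuuuc   [P -> c P u]
ccccuuccPuuuuc ⇒ ccccuucccuuuuuc   [P -> c u]

S ⇒ Pc ⇒ cPuc ⇒ ccPuuc ⇒ ccSPuuuc ⇒ ccPcPuuuc ⇒ cccPucPuuuc ⇒ ccccuucPuuuc ⇒ ccccuuccPuuuuc ⇒ ccccuucccuuuuuc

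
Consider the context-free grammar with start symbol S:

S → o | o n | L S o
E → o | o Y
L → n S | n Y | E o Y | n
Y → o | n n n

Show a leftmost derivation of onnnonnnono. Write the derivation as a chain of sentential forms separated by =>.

S => LSo   [S → L S o]
LSo => EoYSo   [L → E o Y]
EoYSo => oYoYSo   [E → o Y]
oYoYSo => onnnoYSo   [Y → n n n]
onnnoYSo => onnnonnnSo   [Y → n n n]
onnnonnnSo => onnnonnnono   [S → o n]

S=>LSo=>EoYSo=>oYoYSo=>onnnoYSo=>onnnonnnSo=>onnnonnnono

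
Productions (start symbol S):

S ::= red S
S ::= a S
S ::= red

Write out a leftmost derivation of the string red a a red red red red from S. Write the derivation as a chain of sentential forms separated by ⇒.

S ⇒ red S ⇒ red a S ⇒ red a a S ⇒ red a a red S ⇒ red a a red red S ⇒ red a a red red red S ⇒ red a a red red red red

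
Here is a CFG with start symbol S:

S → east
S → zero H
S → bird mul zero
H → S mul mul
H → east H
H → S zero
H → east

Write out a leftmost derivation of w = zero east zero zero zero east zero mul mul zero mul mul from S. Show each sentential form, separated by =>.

S => zero H   [S → zero H]
zero H => zero east H   [H → east H]
zero east H => zero east S mul mul   [H → S mul mul]
zero east S mul mul => zero east zero H mul mul   [S → zero H]
zero east zero H mul mul => zero east zero S zero mul mul   [H → S zero]
zero east zero S zero mul mul => zero east zero zero H zero mul mul   [S → zero H]
zero east zero zero H zero mul mul => zero east zero zero S mul mul zero mul mul   [H → S mul mul]
zero east zero zero S mul mul zero mul mul => zero east zero zero zero H mul mul zero mul mul   [S → zero H]
zero east zero zero zero H mul mul zero mul mul => zero east zero zero zero S zero mul mul zero mul mul   [H → S zero]
zero east zero zero zero S zero mul mul zero mul mul => zero east zero zero zero east zero mul mul zero mul mul   [S → east]

S => zero H => zero east H => zero east S mul mul => zero east zero H mul mul => zero east zero S zero mul mul => zero east zero zero H zero mul mul => zero east zero zero S mul mul zero mul mul => zero east zero zero zero H mul mul zero mul mul => zero east zero zero zero S zero mul mul zero mul mul => zero east zero zero zero east zero mul mul zero mul mul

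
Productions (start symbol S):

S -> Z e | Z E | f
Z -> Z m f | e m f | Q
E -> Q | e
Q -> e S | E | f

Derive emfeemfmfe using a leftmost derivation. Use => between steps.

S => ZE => ZmfE => QmfE => EmfE => emfE => emfQ => emfeS => emfeZe => emfeZmfe => emfeemfmfe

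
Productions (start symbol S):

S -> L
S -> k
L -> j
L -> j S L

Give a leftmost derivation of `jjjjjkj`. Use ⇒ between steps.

S⇒L⇒jSL⇒jLL⇒jjL⇒jjjSL⇒jjjLL⇒jjjjL⇒jjjjjSL⇒jjjjjkL⇒jjjjjkj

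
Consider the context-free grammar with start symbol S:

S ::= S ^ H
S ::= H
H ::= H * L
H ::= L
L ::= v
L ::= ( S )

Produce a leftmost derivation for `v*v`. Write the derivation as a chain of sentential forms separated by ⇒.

S ⇒ H   [S ::= H]
H ⇒ H*L   [H ::= H * L]
H*L ⇒ L*L   [H ::= L]
L*L ⇒ v*L   [L ::= v]
v*L ⇒ v*v   [L ::= v]

S ⇒ H ⇒ H*L ⇒ L*L ⇒ v*L ⇒ v*v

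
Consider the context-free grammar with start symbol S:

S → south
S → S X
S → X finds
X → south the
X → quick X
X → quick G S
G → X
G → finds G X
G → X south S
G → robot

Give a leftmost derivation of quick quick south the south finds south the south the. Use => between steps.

S => S X => S X X => X finds X X => quick G S finds X X => quick X S finds X X => quick quick X S finds X X => quick quick south the S finds X X => quick quick south the south finds X X => quick quick south the south finds south the X => quick quick south the south finds south the south the

S => S X   [S → S X]
S X => S X X   [S → S X]
S X X => X finds X X   [S → X finds]
X finds X X => quick G S finds X X   [X → quick G S]
quick G S finds X X => quick X S finds X X   [G → X]
quick X S finds X X => quick quick X S finds X X   [X → quick X]
quick quick X S finds X X => quick quick south the S finds X X   [X → south the]
quick quick south the S finds X X => quick quick south the south finds X X   [S → south]
quick quick south the south finds X X => quick quick south the south finds south the X   [X → south the]
quick quick south the south finds south the X => quick quick south the south finds south the south the   [X → south the]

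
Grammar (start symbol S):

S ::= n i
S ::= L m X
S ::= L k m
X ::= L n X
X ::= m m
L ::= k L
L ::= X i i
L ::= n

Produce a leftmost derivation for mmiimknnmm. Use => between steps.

S => LmX   [S ::= L m X]
LmX => XiimX   [L ::= X i i]
XiimX => mmiimX   [X ::= m m]
mmiimX => mmiimLnX   [X ::= L n X]
mmiimLnX => mmiimkLnX   [L ::= k L]
mmiimkLnX => mmiimknnX   [L ::= n]
mmiimknnX => mmiimknnmm   [X ::= m m]

S => LmX => XiimX => mmiimX => mmiimLnX => mmiimkLnX => mmiimknnX => mmiimknnmm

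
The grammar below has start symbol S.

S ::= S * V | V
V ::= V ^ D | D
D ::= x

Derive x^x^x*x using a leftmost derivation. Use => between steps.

S=>S*V=>V*V=>V^D*V=>V^D^D*V=>D^D^D*V=>x^D^D*V=>x^x^D*V=>x^x^x*V=>x^x^x*D=>x^x^x*x

S => S*V   [S ::= S * V]
S*V => V*V   [S ::= V]
V*V => V^D*V   [V ::= V ^ D]
V^D*V => V^D^D*V   [V ::= V ^ D]
V^D^D*V => D^D^D*V   [V ::= D]
D^D^D*V => x^D^D*V   [D ::= x]
x^D^D*V => x^x^D*V   [D ::= x]
x^x^D*V => x^x^x*V   [D ::= x]
x^x^x*V => x^x^x*D   [V ::= D]
x^x^x*D => x^x^x*x   [D ::= x]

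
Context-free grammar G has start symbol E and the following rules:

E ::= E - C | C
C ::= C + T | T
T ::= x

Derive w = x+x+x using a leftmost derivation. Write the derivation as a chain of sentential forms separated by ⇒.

E ⇒ C ⇒ C+T ⇒ C+T+T ⇒ T+T+T ⇒ x+T+T ⇒ x+x+T ⇒ x+x+x

E ⇒ C   [E ::= C]
C ⇒ C+T   [C ::= C + T]
C+T ⇒ C+T+T   [C ::= C + T]
C+T+T ⇒ T+T+T   [C ::= T]
T+T+T ⇒ x+T+T   [T ::= x]
x+T+T ⇒ x+x+T   [T ::= x]
x+x+T ⇒ x+x+x   [T ::= x]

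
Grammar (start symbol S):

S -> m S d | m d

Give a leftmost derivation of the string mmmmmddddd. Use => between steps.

S=>mSd=>mmSdd=>mmmSddd=>mmmmSdddd=>mmmmmddddd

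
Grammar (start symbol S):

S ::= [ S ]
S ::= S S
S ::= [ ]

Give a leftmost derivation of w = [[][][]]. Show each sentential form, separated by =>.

S => [S] => [SS] => [[]S] => [[]SS] => [[][]S] => [[][][]]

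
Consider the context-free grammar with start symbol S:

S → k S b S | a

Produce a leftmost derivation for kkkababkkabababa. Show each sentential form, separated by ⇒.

S ⇒ kSbS ⇒ kkSbSbS ⇒ kkkSbSbSbS ⇒ kkkabSbSbS ⇒ kkkababSbS ⇒ kkkababkSbSbS ⇒ kkkababkkSbSbSbS ⇒ kkkababkkabSbSbS ⇒ kkkababkkababSbS ⇒ kkkababkkabababS ⇒ kkkababkkabababa

S ⇒ kSbS   [S → k S b S]
kSbS ⇒ kkSbSbS   [S → k S b S]
kkSbSbS ⇒ kkkSbSbSbS   [S → k S b S]
kkkSbSbSbS ⇒ kkkabSbSbS   [S → a]
kkkabSbSbS ⇒ kkkababSbS   [S → a]
kkkababSbS ⇒ kkkababkSbSbS   [S → k S b S]
kkkababkSbSbS ⇒ kkkababkkSbSbSbS   [S → k S b S]
kkkababkkSbSbSbS ⇒ kkkababkkabSbSbS   [S → a]
kkkababkkabSbSbS ⇒ kkkababkkababSbS   [S → a]
kkkababkkababSbS ⇒ kkkababkkabababS   [S → a]
kkkababkkabababS ⇒ kkkababkkabababa   [S → a]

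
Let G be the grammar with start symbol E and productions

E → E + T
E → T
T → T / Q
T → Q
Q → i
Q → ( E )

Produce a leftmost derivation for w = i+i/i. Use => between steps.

E => E+T => T+T => Q+T => i+T => i+T/Q => i+Q/Q => i+i/Q => i+i/i

E => E+T   [E → E + T]
E+T => T+T   [E → T]
T+T => Q+T   [T → Q]
Q+T => i+T   [Q → i]
i+T => i+T/Q   [T → T / Q]
i+T/Q => i+Q/Q   [T → Q]
i+Q/Q => i+i/Q   [Q → i]
i+i/Q => i+i/i   [Q → i]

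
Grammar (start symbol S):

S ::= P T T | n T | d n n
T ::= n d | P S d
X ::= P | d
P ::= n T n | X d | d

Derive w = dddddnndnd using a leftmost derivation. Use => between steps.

S => PTT   [S ::= P T T]
PTT => XdTT   [P ::= X d]
XdTT => PdTT   [X ::= P]
PdTT => XddTT   [P ::= X d]
XddTT => PddTT   [X ::= P]
PddTT => dddTT   [P ::= d]
dddTT => dddPSdT   [T ::= P S d]
dddPSdT => ddddSdT   [P ::= d]
ddddSdT => dddddnndT   [S ::= d n n]
dddddnndT => dddddnndnd   [T ::= n d]

S=>PTT=>XdTT=>PdTT=>XddTT=>PddTT=>dddTT=>dddPSdT=>ddddSdT=>dddddnndT=>dddddnndnd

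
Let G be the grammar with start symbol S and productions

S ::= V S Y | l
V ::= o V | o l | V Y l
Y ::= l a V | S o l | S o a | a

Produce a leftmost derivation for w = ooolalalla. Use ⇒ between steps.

S ⇒ VSY ⇒ oVSY ⇒ ooVSY ⇒ ooVYlSY ⇒ ooVYlYlSY ⇒ ooolYlYlSY ⇒ ooolalYlSY ⇒ ooolalalSY ⇒ ooolalallY ⇒ ooolalalla

S ⇒ VSY   [S ::= V S Y]
VSY ⇒ oVSY   [V ::= o V]
oVSY ⇒ ooVSY   [V ::= o V]
ooVSY ⇒ ooVYlSY   [V ::= V Y l]
ooVYlSY ⇒ ooVYlYlSY   [V ::= V Y l]
ooVYlYlSY ⇒ ooolYlYlSY   [V ::= o l]
ooolYlYlSY ⇒ ooolalYlSY   [Y ::= a]
ooolalYlSY ⇒ ooolalalSY   [Y ::= a]
ooolalalSY ⇒ ooolalallY   [S ::= l]
ooolalallY ⇒ ooolalalla   [Y ::= a]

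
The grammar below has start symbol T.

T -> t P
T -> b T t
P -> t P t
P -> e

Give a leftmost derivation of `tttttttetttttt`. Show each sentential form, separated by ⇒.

T ⇒ tP ⇒ ttPt ⇒ tttPtt ⇒ ttttPttt ⇒ tttttPtttt ⇒ ttttttPttttt ⇒ tttttttPtttttt ⇒ tttttttetttttt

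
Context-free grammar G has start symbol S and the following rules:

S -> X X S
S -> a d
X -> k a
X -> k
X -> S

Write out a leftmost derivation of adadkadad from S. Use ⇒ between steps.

S ⇒ XXS ⇒ SXS ⇒ adXS ⇒ adSS ⇒ adXXSS ⇒ adSXSS ⇒ adadXSS ⇒ adadkSS ⇒ adadkadS ⇒ adadkadad

S ⇒ XXS   [S -> X X S]
XXS ⇒ SXS   [X -> S]
SXS ⇒ adXS   [S -> a d]
adXS ⇒ adSS   [X -> S]
adSS ⇒ adXXSS   [S -> X X S]
adXXSS ⇒ adSXSS   [X -> S]
adSXSS ⇒ adadXSS   [S -> a d]
adadXSS ⇒ adadkSS   [X -> k]
adadkSS ⇒ adadkadS   [S -> a d]
adadkadS ⇒ adadkadad   [S -> a d]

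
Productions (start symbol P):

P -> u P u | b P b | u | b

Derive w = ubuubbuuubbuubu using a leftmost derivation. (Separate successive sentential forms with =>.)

P => uPu   [P -> u P u]
uPu => ubPbu   [P -> b P b]
ubPbu => ubuPubu   [P -> u P u]
ubuPubu => ubuuPuubu   [P -> u P u]
ubuuPuubu => ubuubPbuubu   [P -> b P b]
ubuubPbuubu => ubuubbPbbuubu   [P -> b P b]
ubuubbPbbuubu => ubuubbuPubbuubu   [P -> u P u]
ubuubbuPubbuubu => ubuubbuuubbuubu   [P -> u]

P=>uPu=>ubPbu=>ubuPubu=>ubuuPuubu=>ubuubPbuubu=>ubuubbPbbuubu=>ubuubbuPubbuubu=>ubuubbuuubbuubu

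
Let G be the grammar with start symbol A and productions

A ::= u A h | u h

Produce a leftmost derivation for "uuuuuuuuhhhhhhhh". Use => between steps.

A=>uAh=>uuAhh=>uuuAhhh=>uuuuAhhhh=>uuuuuAhhhhh=>uuuuuuAhhhhhh=>uuuuuuuAhhhhhhh=>uuuuuuuuhhhhhhhh

A => uAh   [A ::= u A h]
uAh => uuAhh   [A ::= u A h]
uuAhh => uuuAhhh   [A ::= u A h]
uuuAhhh => uuuuAhhhh   [A ::= u A h]
uuuuAhhhh => uuuuuAhhhhh   [A ::= u A h]
uuuuuAhhhhh => uuuuuuAhhhhhh   [A ::= u A h]
uuuuuuAhhhhhh => uuuuuuuAhhhhhhh   [A ::= u A h]
uuuuuuuAhhhhhhh => uuuuuuuuhhhhhhhh   [A ::= u h]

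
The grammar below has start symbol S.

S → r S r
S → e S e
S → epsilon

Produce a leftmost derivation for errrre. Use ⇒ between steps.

S ⇒ eSe   [S → e S e]
eSe ⇒ erSre   [S → r S r]
erSre ⇒ errSrre   [S → r S r]
errSrre ⇒ errrre   [S → epsilon]

S⇒eSe⇒erSre⇒errSrre⇒errrre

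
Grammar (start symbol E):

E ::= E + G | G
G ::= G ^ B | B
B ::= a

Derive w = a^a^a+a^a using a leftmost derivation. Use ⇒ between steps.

E ⇒ E+G ⇒ G+G ⇒ G^B+G ⇒ G^B^B+G ⇒ B^B^B+G ⇒ a^B^B+G ⇒ a^a^B+G ⇒ a^a^a+G ⇒ a^a^a+G^B ⇒ a^a^a+B^B ⇒ a^a^a+a^B ⇒ a^a^a+a^a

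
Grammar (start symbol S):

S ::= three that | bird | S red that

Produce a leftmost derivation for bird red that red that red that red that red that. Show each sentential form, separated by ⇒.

S ⇒ S red that   [S ::= S red that]
S red that ⇒ S red that red that   [S ::= S red that]
S red that red that ⇒ S red that red that red that   [S ::= S red that]
S red that red that red that ⇒ S red that red that red that red that   [S ::= S red that]
S red that red that red that red that ⇒ S red that red that red that red that red that   [S ::= S red that]
S red that red that red that red that red that ⇒ bird red that red that red that red that red that   [S ::= bird]

S ⇒ S red that ⇒ S red that red that ⇒ S red that red that red that ⇒ S red that red that red that red that ⇒ S red that red that red that red that red that ⇒ bird red that red that red that red that red that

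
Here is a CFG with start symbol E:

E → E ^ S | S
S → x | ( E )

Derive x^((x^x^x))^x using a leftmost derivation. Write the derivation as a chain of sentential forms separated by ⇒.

E⇒E^S⇒E^S^S⇒S^S^S⇒x^S^S⇒x^(E)^S⇒x^(S)^S⇒x^((E))^S⇒x^((E^S))^S⇒x^((E^S^S))^S⇒x^((S^S^S))^S⇒x^((x^S^S))^S⇒x^((x^x^S))^S⇒x^((x^x^x))^S⇒x^((x^x^x))^x

E ⇒ E^S   [E → E ^ S]
E^S ⇒ E^S^S   [E → E ^ S]
E^S^S ⇒ S^S^S   [E → S]
S^S^S ⇒ x^S^S   [S → x]
x^S^S ⇒ x^(E)^S   [S → ( E )]
x^(E)^S ⇒ x^(S)^S   [E → S]
x^(S)^S ⇒ x^((E))^S   [S → ( E )]
x^((E))^S ⇒ x^((E^S))^S   [E → E ^ S]
x^((E^S))^S ⇒ x^((E^S^S))^S   [E → E ^ S]
x^((E^S^S))^S ⇒ x^((S^S^S))^S   [E → S]
x^((S^S^S))^S ⇒ x^((x^S^S))^S   [S → x]
x^((x^S^S))^S ⇒ x^((x^x^S))^S   [S → x]
x^((x^x^S))^S ⇒ x^((x^x^x))^S   [S → x]
x^((x^x^x))^S ⇒ x^((x^x^x))^x   [S → x]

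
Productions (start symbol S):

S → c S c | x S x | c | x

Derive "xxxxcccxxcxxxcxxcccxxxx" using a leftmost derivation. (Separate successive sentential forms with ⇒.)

S ⇒ xSx   [S → x S x]
xSx ⇒ xxSxx   [S → x S x]
xxSxx ⇒ xxxSxxx   [S → x S x]
xxxSxxx ⇒ xxxxSxxxx   [S → x S x]
xxxxSxxxx ⇒ xxxxcScxxxx   [S → c S c]
xxxxcScxxxx ⇒ xxxxccSccxxxx   [S → c S c]
xxxxccSccxxxx ⇒ xxxxcccScccxxxx   [S → c S c]
xxxxcccScccxxxx ⇒ xxxxcccxSxcccxxxx   [S → x S x]
xxxxcccxSxcccxxxx ⇒ xxxxcccxxSxxcccxxxx   [S → x S x]
xxxxcccxxSxxcccxxxx ⇒ xxxxcccxxcScxxcccxxxx   [S → c S c]
xxxxcccxxcScxxcccxxxx ⇒ xxxxcccxxcxSxcxxcccxxxx   [S → x S x]
xxxxcccxxcxSxcxxcccxxxx ⇒ xxxxcccxxcxxxcxxcccxxxx   [S → x]

S ⇒ xSx ⇒ xxSxx ⇒ xxxSxxx ⇒ xxxxSxxxx ⇒ xxxxcScxxxx ⇒ xxxxccSccxxxx ⇒ xxxxcccScccxxxx ⇒ xxxxcccxSxcccxxxx ⇒ xxxxcccxxSxxcccxxxx ⇒ xxxxcccxxcScxxcccxxxx ⇒ xxxxcccxxcxSxcxxcccxxxx ⇒ xxxxcccxxcxxxcxxcccxxxx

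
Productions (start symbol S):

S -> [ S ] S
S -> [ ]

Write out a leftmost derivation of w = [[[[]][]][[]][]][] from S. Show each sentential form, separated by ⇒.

S⇒[S]S⇒[[S]S]S⇒[[[S]S]S]S⇒[[[[]]S]S]S⇒[[[[]][]]S]S⇒[[[[]][]][S]S]S⇒[[[[]][]][[]]S]S⇒[[[[]][]][[]][]]S⇒[[[[]][]][[]][]][]

S ⇒ [S]S   [S -> [ S ] S]
[S]S ⇒ [[S]S]S   [S -> [ S ] S]
[[S]S]S ⇒ [[[S]S]S]S   [S -> [ S ] S]
[[[S]S]S]S ⇒ [[[[]]S]S]S   [S -> [ ]]
[[[[]]S]S]S ⇒ [[[[]][]]S]S   [S -> [ ]]
[[[[]][]]S]S ⇒ [[[[]][]][S]S]S   [S -> [ S ] S]
[[[[]][]][S]S]S ⇒ [[[[]][]][[]]S]S   [S -> [ ]]
[[[[]][]][[]]S]S ⇒ [[[[]][]][[]][]]S   [S -> [ ]]
[[[[]][]][[]][]]S ⇒ [[[[]][]][[]][]][]   [S -> [ ]]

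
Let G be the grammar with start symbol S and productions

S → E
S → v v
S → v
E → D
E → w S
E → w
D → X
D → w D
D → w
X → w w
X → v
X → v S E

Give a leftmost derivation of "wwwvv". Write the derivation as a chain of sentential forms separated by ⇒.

S ⇒ E ⇒ wS ⇒ wE ⇒ wwS ⇒ wwE ⇒ wwwS ⇒ wwwvv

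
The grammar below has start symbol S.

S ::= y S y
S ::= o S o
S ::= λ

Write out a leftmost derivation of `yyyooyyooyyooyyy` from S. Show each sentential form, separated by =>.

S => ySy   [S ::= y S y]
ySy => yySyy   [S ::= y S y]
yySyy => yyySyyy   [S ::= y S y]
yyySyyy => yyyoSoyyy   [S ::= o S o]
yyyoSoyyy => yyyooSooyyy   [S ::= o S o]
yyyooSooyyy => yyyooySyooyyy   [S ::= y S y]
yyyooySyooyyy => yyyooyySyyooyyy   [S ::= y S y]
yyyooyySyyooyyy => yyyooyyoSoyyooyyy   [S ::= o S o]
yyyooyyoSoyyooyyy => yyyooyyooyyooyyy   [S ::= λ]

S=>ySy=>yySyy=>yyySyyy=>yyyoSoyyy=>yyyooSooyyy=>yyyooySyooyyy=>yyyooyySyyooyyy=>yyyooyyoSoyyooyyy=>yyyooyyooyyooyyy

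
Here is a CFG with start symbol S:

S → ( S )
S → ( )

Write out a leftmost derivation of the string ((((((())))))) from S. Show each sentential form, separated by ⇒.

S ⇒ (S) ⇒ ((S)) ⇒ (((S))) ⇒ ((((S)))) ⇒ (((((S))))) ⇒ ((((((S)))))) ⇒ ((((((()))))))

S ⇒ (S)   [S → ( S )]
(S) ⇒ ((S))   [S → ( S )]
((S)) ⇒ (((S)))   [S → ( S )]
(((S))) ⇒ ((((S))))   [S → ( S )]
((((S)))) ⇒ (((((S)))))   [S → ( S )]
(((((S))))) ⇒ ((((((S))))))   [S → ( S )]
((((((S)))))) ⇒ ((((((()))))))   [S → ( )]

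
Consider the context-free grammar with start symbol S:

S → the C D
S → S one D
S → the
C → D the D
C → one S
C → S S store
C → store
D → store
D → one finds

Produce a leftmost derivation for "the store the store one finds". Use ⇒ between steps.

S ⇒ the C D ⇒ the D the D D ⇒ the store the D D ⇒ the store the store D ⇒ the store the store one finds

S ⇒ the C D   [S → the C D]
the C D ⇒ the D the D D   [C → D the D]
the D the D D ⇒ the store the D D   [D → store]
the store the D D ⇒ the store the store D   [D → store]
the store the store D ⇒ the store the store one finds   [D → one finds]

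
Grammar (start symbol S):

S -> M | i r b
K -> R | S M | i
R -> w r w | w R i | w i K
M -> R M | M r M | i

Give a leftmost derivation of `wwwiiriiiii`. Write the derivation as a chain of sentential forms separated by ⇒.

S ⇒ M ⇒ RM ⇒ wRiM ⇒ wwRiiM ⇒ wwwiKiiM ⇒ wwwiSMiiM ⇒ wwwiMMiiM ⇒ wwwiMrMMiiM ⇒ wwwiirMMiiM ⇒ wwwiiriMiiM ⇒ wwwiiriiiiM ⇒ wwwiiriiiii

S ⇒ M   [S -> M]
M ⇒ RM   [M -> R M]
RM ⇒ wRiM   [R -> w R i]
wRiM ⇒ wwRiiM   [R -> w R i]
wwRiiM ⇒ wwwiKiiM   [R -> w i K]
wwwiKiiM ⇒ wwwiSMiiM   [K -> S M]
wwwiSMiiM ⇒ wwwiMMiiM   [S -> M]
wwwiMMiiM ⇒ wwwiMrMMiiM   [M -> M r M]
wwwiMrMMiiM ⇒ wwwiirMMiiM   [M -> i]
wwwiirMMiiM ⇒ wwwiiriMiiM   [M -> i]
wwwiiriMiiM ⇒ wwwiiriiiiM   [M -> i]
wwwiiriiiiM ⇒ wwwiiriiiii   [M -> i]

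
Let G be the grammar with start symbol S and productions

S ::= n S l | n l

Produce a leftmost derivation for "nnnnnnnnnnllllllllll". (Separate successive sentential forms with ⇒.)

S ⇒ nSl ⇒ nnSll ⇒ nnnSlll ⇒ nnnnSllll ⇒ nnnnnSlllll ⇒ nnnnnnSllllll ⇒ nnnnnnnSlllllll ⇒ nnnnnnnnSllllllll ⇒ nnnnnnnnnSlllllllll ⇒ nnnnnnnnnnllllllllll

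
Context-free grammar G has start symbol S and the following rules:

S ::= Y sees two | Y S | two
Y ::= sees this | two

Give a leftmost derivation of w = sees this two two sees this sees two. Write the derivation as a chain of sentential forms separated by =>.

S => Y S => sees this S => sees this Y S => sees this two S => sees this two Y S => sees this two two S => sees this two two Y sees two => sees this two two sees this sees two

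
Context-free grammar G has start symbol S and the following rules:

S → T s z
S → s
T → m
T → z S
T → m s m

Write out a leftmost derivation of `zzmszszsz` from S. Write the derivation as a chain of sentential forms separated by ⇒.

S⇒Tsz⇒zSsz⇒zTszsz⇒zzSszsz⇒zzTszszsz⇒zzmszszsz

S ⇒ Tsz   [S → T s z]
Tsz ⇒ zSsz   [T → z S]
zSsz ⇒ zTszsz   [S → T s z]
zTszsz ⇒ zzSszsz   [T → z S]
zzSszsz ⇒ zzTszszsz   [S → T s z]
zzTszszsz ⇒ zzmszszsz   [T → m]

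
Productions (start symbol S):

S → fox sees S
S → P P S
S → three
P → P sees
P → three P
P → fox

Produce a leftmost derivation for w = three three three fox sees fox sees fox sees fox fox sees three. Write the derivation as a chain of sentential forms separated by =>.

S => P P S => three P P S => three three P P S => three three P sees P S => three three three P sees P S => three three three fox sees P S => three three three fox sees P sees S => three three three fox sees fox sees S => three three three fox sees fox sees fox sees S => three three three fox sees fox sees fox sees P P S => three three three fox sees fox sees fox sees fox P S => three three three fox sees fox sees fox sees fox P sees S => three three three fox sees fox sees fox sees fox fox sees S => three three three fox sees fox sees fox sees fox fox sees three

S => P P S   [S → P P S]
P P S => three P P S   [P → three P]
three P P S => three three P P S   [P → three P]
three three P P S => three three P sees P S   [P → P sees]
three three P sees P S => three three three P sees P S   [P → three P]
three three three P sees P S => three three three fox sees P S   [P → fox]
three three three fox sees P S => three three three fox sees P sees S   [P → P sees]
three three three fox sees P sees S => three three three fox sees fox sees S   [P → fox]
three three three fox sees fox sees S => three three three fox sees fox sees fox sees S   [S → fox sees S]
three three three fox sees fox sees fox sees S => three three three fox sees fox sees fox sees P P S   [S → P P S]
three three three fox sees fox sees fox sees P P S => three three three fox sees fox sees fox sees fox P S   [P → fox]
three three three fox sees fox sees fox sees fox P S => three three three fox sees fox sees fox sees fox P sees S   [P → P sees]
three three three fox sees fox sees fox sees fox P sees S => three three three fox sees fox sees fox sees fox fox sees S   [P → fox]
three three three fox sees fox sees fox sees fox fox sees S => three three three fox sees fox sees fox sees fox fox sees three   [S → three]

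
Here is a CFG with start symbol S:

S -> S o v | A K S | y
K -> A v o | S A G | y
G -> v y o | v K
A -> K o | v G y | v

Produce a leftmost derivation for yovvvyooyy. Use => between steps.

S => AKS   [S -> A K S]
AKS => KoKS   [A -> K o]
KoKS => SAGoKS   [K -> S A G]
SAGoKS => SovAGoKS   [S -> S o v]
SovAGoKS => yovAGoKS   [S -> y]
yovAGoKS => yovvGoKS   [A -> v]
yovvGoKS => yovvvyooKS   [G -> v y o]
yovvvyooKS => yovvvyooyS   [K -> y]
yovvvyooyS => yovvvyooyy   [S -> y]

S=>AKS=>KoKS=>SAGoKS=>SovAGoKS=>yovAGoKS=>yovvGoKS=>yovvvyooKS=>yovvvyooyS=>yovvvyooyy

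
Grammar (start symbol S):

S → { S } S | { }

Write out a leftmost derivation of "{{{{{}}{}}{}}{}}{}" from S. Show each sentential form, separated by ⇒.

S ⇒ {S}S   [S → { S } S]
{S}S ⇒ {{S}S}S   [S → { S } S]
{{S}S}S ⇒ {{{S}S}S}S   [S → { S } S]
{{{S}S}S}S ⇒ {{{{S}S}S}S}S   [S → { S } S]
{{{{S}S}S}S}S ⇒ {{{{{}}S}S}S}S   [S → { }]
{{{{{}}S}S}S}S ⇒ {{{{{}}{}}S}S}S   [S → { }]
{{{{{}}{}}S}S}S ⇒ {{{{{}}{}}{}}S}S   [S → { }]
{{{{{}}{}}{}}S}S ⇒ {{{{{}}{}}{}}{}}S   [S → { }]
{{{{{}}{}}{}}{}}S ⇒ {{{{{}}{}}{}}{}}{}   [S → { }]

S ⇒ {S}S ⇒ {{S}S}S ⇒ {{{S}S}S}S ⇒ {{{{S}S}S}S}S ⇒ {{{{{}}S}S}S}S ⇒ {{{{{}}{}}S}S}S ⇒ {{{{{}}{}}{}}S}S ⇒ {{{{{}}{}}{}}{}}S ⇒ {{{{{}}{}}{}}{}}{}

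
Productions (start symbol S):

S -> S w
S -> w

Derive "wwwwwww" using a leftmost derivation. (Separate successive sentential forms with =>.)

S=>Sw=>Sww=>Swww=>Swwww=>Swwwww=>Swwwwww=>wwwwwww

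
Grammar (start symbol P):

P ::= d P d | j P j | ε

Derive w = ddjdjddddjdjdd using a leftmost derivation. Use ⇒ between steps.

P⇒dPd⇒ddPdd⇒ddjPjdd⇒ddjdPdjdd⇒ddjdjPjdjdd⇒ddjdjdPdjdjdd⇒ddjdjddPddjdjdd⇒ddjdjddddjdjdd

P ⇒ dPd   [P ::= d P d]
dPd ⇒ ddPdd   [P ::= d P d]
ddPdd ⇒ ddjPjdd   [P ::= j P j]
ddjPjdd ⇒ ddjdPdjdd   [P ::= d P d]
ddjdPdjdd ⇒ ddjdjPjdjdd   [P ::= j P j]
ddjdjPjdjdd ⇒ ddjdjdPdjdjdd   [P ::= d P d]
ddjdjdPdjdjdd ⇒ ddjdjddPddjdjdd   [P ::= d P d]
ddjdjddPddjdjdd ⇒ ddjdjddddjdjdd   [P ::= ε]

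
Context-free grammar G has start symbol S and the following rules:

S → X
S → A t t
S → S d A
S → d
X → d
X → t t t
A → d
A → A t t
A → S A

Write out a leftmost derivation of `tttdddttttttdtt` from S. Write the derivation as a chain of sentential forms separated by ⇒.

S ⇒ Att ⇒ SAtt ⇒ AttAtt ⇒ AttttAtt ⇒ AttttttAtt ⇒ SAttttttAtt ⇒ SdAAttttttAtt ⇒ XdAAttttttAtt ⇒ tttdAAttttttAtt ⇒ tttddAttttttAtt ⇒ tttdddttttttAtt ⇒ tttdddttttttdtt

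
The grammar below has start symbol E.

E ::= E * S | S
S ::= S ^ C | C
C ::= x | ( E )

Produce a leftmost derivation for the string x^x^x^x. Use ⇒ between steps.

E ⇒ S   [E ::= S]
S ⇒ S^C   [S ::= S ^ C]
S^C ⇒ S^C^C   [S ::= S ^ C]
S^C^C ⇒ S^C^C^C   [S ::= S ^ C]
S^C^C^C ⇒ C^C^C^C   [S ::= C]
C^C^C^C ⇒ x^C^C^C   [C ::= x]
x^C^C^C ⇒ x^x^C^C   [C ::= x]
x^x^C^C ⇒ x^x^x^C   [C ::= x]
x^x^x^C ⇒ x^x^x^x   [C ::= x]

E⇒S⇒S^C⇒S^C^C⇒S^C^C^C⇒C^C^C^C⇒x^C^C^C⇒x^x^C^C⇒x^x^x^C⇒x^x^x^x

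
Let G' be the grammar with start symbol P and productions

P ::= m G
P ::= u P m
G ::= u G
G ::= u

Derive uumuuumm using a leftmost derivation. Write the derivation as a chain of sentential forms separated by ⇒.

P ⇒ uPm ⇒ uuPmm ⇒ uumGmm ⇒ uumuGmm ⇒ uumuuGmm ⇒ uumuuumm

P ⇒ uPm   [P ::= u P m]
uPm ⇒ uuPmm   [P ::= u P m]
uuPmm ⇒ uumGmm   [P ::= m G]
uumGmm ⇒ uumuGmm   [G ::= u G]
uumuGmm ⇒ uumuuGmm   [G ::= u G]
uumuuGmm ⇒ uumuuumm   [G ::= u]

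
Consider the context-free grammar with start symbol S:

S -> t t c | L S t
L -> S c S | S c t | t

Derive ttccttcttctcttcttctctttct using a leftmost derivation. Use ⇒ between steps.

S⇒LSt⇒SctSt⇒LStctSt⇒ScSStctSt⇒LStcSStctSt⇒ScSStcSStctSt⇒ttccSStcSStctSt⇒ttccttcStcSStctSt⇒ttccttcttctcSStctSt⇒ttccttcttctcttcStctSt⇒ttccttcttctcttcttctctSt⇒ttccttcttctcttcttctctttct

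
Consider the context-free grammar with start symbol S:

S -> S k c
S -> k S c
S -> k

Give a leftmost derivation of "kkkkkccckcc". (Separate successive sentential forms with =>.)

S=>kSc=>kSkcc=>kkSckcc=>kkkScckcc=>kkkkSccckcc=>kkkkkccckcc

S => kSc   [S -> k S c]
kSc => kSkcc   [S -> S k c]
kSkcc => kkSckcc   [S -> k S c]
kkSckcc => kkkScckcc   [S -> k S c]
kkkScckcc => kkkkSccckcc   [S -> k S c]
kkkkSccckcc => kkkkkccckcc   [S -> k]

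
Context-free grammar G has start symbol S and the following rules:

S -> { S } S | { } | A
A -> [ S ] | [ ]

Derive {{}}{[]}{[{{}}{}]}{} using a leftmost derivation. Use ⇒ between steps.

S ⇒ {S}S ⇒ {{}}S ⇒ {{}}{S}S ⇒ {{}}{A}S ⇒ {{}}{[]}S ⇒ {{}}{[]}{S}S ⇒ {{}}{[]}{A}S ⇒ {{}}{[]}{[S]}S ⇒ {{}}{[]}{[{S}S]}S ⇒ {{}}{[]}{[{{}}S]}S ⇒ {{}}{[]}{[{{}}{}]}S ⇒ {{}}{[]}{[{{}}{}]}{}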